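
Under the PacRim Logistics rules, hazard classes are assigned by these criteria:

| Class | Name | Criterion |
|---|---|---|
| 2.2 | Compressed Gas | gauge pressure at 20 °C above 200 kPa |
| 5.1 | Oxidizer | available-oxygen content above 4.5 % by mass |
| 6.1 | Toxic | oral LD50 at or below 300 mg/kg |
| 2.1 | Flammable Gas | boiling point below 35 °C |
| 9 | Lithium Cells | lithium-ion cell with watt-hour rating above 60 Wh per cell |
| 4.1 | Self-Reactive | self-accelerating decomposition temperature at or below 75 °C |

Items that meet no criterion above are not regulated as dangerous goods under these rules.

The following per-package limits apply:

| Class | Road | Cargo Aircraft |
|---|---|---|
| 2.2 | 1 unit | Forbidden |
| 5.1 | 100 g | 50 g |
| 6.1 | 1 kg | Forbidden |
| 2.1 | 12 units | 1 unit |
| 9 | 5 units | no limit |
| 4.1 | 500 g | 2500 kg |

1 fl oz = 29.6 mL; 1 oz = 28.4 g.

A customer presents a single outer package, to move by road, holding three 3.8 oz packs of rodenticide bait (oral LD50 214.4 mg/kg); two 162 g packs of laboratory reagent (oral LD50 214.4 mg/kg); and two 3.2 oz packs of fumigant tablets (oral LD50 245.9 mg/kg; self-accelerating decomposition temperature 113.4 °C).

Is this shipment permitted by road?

Yes

Oral LD50 214.4 mg/kg meets the Class 6.1 criterion (Toxic), so the rodenticide bait is Class 6.1.
With oral LD50 214.4 mg/kg (≤ 300 mg/kg), the laboratory reagent falls in Class 6.1.
With oral LD50 245.9 mg/kg (≤ 300 mg/kg), the fumigant tablets fall in Class 6.1.
Total Class 6.1: (three 3.8 oz packs = 323.76 g) + (two 162 g packs = 324 g) + (two 3.2 oz packs = 181.76 g) = 829.52 g.
That is within the Class 6.1 road limit of 1 kg.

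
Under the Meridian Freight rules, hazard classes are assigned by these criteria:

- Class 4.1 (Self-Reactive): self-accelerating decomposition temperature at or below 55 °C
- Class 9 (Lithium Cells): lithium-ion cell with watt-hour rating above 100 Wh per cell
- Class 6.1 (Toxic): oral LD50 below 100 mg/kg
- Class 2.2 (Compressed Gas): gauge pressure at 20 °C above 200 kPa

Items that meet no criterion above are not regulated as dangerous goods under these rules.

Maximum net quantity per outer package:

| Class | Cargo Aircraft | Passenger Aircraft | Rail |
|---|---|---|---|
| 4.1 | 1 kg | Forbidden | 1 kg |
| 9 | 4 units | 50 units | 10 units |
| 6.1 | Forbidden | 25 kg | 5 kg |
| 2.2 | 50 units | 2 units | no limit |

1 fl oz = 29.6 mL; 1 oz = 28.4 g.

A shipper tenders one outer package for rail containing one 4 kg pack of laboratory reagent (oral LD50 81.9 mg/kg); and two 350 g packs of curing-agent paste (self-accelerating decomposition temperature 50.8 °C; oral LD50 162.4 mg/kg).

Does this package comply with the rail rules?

Oral LD50 81.9 mg/kg meets the Class 6.1 criterion (Toxic), so the laboratory reagent is Class 6.1.
With self-accelerating decomposition temperature 50.8 °C (≤ 55 °C), the curing-agent paste falls in Class 4.1.
Class 4.1 quantity: two 350 g packs = 700 g.
That is within the Class 4.1 rail limit of 1 kg.
Class 6.1 quantity: 4 kg.
That is within the Class 6.1 rail limit of 5 kg.
Every hazard class is within its rail limit and no segregation rule is violated.

Yes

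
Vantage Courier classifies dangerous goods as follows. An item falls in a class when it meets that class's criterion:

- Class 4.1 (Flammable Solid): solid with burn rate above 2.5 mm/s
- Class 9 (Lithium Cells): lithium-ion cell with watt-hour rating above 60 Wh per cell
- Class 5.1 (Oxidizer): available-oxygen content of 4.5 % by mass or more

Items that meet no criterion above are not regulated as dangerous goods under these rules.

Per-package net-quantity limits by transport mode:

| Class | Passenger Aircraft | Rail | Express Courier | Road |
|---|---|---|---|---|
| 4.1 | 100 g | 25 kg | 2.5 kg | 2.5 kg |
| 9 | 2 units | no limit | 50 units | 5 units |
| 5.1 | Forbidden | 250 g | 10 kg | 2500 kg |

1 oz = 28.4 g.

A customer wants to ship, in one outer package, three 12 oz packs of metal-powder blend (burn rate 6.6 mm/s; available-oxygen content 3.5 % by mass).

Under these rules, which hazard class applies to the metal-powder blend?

Class 4.1

Metal-powder blend: burn rate 6.6 mm/s > 2.5 mm/s → Class 4.1 (Flammable Solid).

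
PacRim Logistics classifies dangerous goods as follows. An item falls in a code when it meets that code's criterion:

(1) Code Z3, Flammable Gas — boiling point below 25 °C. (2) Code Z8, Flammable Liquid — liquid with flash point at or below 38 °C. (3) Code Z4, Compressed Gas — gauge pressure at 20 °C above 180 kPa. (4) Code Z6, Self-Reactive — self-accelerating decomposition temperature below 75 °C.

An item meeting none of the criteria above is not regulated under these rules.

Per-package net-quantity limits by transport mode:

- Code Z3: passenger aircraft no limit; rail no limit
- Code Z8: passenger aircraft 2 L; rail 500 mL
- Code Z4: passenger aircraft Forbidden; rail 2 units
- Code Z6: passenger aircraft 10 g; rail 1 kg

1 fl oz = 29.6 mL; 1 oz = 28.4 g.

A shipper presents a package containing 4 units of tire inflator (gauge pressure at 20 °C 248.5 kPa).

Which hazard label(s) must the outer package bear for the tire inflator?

The tire inflator has gauge pressure at 20 °C 248.5 kPa, which is > 180 kPa, so it is Code Z4 (Compressed Gas).
Only the Code Z4 label is required.

Code Z4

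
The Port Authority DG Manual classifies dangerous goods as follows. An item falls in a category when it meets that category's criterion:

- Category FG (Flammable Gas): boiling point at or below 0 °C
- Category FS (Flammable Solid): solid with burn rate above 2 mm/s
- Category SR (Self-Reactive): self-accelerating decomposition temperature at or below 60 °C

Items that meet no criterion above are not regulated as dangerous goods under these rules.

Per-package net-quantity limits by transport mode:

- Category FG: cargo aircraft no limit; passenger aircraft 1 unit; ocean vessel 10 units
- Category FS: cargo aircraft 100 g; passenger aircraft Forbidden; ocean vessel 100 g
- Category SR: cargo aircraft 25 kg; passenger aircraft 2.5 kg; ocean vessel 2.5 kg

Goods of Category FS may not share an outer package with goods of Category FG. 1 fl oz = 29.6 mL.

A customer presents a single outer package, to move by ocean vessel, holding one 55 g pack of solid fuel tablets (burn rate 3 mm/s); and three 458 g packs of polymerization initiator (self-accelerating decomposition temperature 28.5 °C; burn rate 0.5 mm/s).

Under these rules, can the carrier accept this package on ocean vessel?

The solid fuel tablets have burn rate 3 mm/s, which is > 2 mm/s, so they are Category FS (Flammable Solid).
With self-accelerating decomposition temperature 28.5 °C (≤ 60 °C), the polymerization initiator falls in Category SR.
Category FS quantity: 55 g.
55 g is within the ocean vessel limit of 100 g for Category FS.
Category SR quantity: three 458 g packs = 1.374 kg.
1.374 kg ≤ 2.5 kg (ocean vessel limit, Category SR) — within limit.
The segregation rule (Category FS with Category FG) does not apply to Category FS with Category SR.
Every hazard category is within its ocean vessel limit and no segregation rule is violated.

Yes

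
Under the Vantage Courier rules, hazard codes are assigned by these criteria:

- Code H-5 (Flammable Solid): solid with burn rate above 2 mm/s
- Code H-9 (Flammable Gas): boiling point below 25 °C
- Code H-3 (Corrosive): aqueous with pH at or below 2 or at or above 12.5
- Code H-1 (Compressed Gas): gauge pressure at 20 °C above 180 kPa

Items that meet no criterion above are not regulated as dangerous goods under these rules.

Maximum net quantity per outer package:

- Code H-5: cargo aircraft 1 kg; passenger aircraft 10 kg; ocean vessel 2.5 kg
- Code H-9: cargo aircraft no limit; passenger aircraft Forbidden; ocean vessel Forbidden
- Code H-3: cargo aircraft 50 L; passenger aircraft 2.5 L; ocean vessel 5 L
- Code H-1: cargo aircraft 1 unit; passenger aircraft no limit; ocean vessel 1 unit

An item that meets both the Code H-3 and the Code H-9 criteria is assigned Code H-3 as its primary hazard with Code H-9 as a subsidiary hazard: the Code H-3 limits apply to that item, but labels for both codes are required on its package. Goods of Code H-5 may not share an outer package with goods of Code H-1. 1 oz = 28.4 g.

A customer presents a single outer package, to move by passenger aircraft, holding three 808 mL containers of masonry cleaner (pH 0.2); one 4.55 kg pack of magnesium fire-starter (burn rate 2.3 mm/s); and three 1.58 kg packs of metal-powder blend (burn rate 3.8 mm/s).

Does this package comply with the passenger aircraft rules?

Yes

With pH 0.2 (≤ 2), the masonry cleaner falls in Code H-3.
Magnesium fire-starter: burn rate 2.3 mm/s > 2 mm/s → Code H-5 (Flammable Solid).
Burn rate 3.8 mm/s meets the Code H-5 criterion (Flammable Solid), so the metal-powder blend is Code H-5.
Total Code H-5: 4.55 kg + (three 1.58 kg packs = 4.74 kg) = 9.29 kg.
That is within the Code H-5 passenger aircraft limit of 10 kg.
Code H-3 quantity: three 808 mL containers = 2.424 L.
2.424 L is within the passenger aircraft limit of 2.5 L for Code H-3.
The segregation rule (Code H-5 with Code H-1) does not apply to Code H-5 with Code H-3.
Every hazard code is within its passenger aircraft limit and no segregation rule is violated.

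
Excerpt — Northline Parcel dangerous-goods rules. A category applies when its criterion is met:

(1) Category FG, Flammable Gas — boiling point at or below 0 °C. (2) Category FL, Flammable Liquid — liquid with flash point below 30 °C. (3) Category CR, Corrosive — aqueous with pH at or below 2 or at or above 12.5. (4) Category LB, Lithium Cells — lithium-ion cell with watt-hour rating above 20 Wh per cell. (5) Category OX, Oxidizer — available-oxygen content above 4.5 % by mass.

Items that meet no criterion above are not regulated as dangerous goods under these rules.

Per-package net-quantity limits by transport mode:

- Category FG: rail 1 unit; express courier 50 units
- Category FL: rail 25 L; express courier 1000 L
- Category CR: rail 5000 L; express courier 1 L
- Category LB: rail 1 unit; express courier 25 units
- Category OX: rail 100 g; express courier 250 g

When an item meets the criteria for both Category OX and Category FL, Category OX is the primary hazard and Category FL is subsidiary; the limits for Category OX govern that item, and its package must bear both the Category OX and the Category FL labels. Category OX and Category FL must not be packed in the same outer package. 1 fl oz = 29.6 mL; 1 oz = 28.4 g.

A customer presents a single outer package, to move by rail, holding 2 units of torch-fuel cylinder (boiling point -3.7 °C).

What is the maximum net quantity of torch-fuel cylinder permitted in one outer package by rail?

Torch-fuel cylinder: boiling point -3.7 °C ≤ 0 °C → Category FG (Flammable Gas).
The rail limit for Category FG is 1 unit.

1 unit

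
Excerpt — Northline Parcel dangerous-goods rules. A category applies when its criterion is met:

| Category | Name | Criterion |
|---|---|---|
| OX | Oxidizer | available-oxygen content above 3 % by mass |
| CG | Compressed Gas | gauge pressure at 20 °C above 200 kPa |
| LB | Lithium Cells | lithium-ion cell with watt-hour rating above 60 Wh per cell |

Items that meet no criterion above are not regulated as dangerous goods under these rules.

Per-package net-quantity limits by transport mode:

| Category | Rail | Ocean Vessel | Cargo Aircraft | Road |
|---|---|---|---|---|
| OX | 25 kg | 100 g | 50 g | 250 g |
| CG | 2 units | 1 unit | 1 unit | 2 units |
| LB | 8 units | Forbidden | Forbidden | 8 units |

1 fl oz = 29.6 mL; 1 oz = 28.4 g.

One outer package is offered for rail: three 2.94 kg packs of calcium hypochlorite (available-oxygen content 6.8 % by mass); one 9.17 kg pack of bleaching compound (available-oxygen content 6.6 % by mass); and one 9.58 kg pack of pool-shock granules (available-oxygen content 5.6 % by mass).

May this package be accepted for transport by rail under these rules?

No

Available-oxygen content 6.8 % by mass meets the Category OX criterion (Oxidizer), so the calcium hypochlorite is Category OX.
The bleaching compound has available-oxygen content 6.6 % by mass, which is > 3 % by mass, so it is Category OX (Oxidizer).
The pool-shock granules have available-oxygen content 5.6 % by mass, which is > 3 % by mass, so they are Category OX (Oxidizer).
Total Category OX: (three 2.94 kg packs = 8.82 kg) + 9.17 kg + 9.58 kg = 27.57 kg.
27.57 kg > 25 kg (rail limit, Category OX) — over the limit.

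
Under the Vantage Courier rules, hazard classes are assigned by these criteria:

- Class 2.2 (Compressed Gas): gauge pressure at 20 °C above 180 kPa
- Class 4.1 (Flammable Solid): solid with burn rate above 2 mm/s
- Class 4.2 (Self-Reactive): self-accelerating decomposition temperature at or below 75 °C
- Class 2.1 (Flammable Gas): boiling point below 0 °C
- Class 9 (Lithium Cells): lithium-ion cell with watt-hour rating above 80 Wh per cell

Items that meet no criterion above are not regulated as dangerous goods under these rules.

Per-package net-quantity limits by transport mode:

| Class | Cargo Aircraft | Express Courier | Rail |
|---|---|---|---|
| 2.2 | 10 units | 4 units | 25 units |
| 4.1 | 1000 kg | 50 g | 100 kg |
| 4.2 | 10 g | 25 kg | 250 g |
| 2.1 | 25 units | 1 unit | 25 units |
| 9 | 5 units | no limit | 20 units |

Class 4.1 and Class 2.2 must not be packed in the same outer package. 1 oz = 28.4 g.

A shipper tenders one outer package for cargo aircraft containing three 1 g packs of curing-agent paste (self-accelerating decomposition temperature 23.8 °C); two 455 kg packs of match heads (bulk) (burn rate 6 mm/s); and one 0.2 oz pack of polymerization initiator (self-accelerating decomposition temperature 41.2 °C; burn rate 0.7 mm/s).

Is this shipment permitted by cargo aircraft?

Self-accelerating decomposition temperature 23.8 °C meets the Class 4.2 criterion (Self-Reactive), so the curing-agent paste is Class 4.2.
Match heads (bulk): burn rate 6 mm/s > 2 mm/s → Class 4.1 (Flammable Solid).
Self-accelerating decomposition temperature 41.2 °C meets the Class 4.2 criterion (Self-Reactive), so the polymerization initiator is Class 4.2.
Class 4.1 quantity: two 455 kg packs = 910 kg.
910 kg is within the cargo aircraft limit of 1000 kg for Class 4.1.
Total Class 4.2: (three 1 g packs = 3 g) + (one 0.2 oz pack = 5.68 g) = 8.68 g.
8.68 g ≤ 10 g (cargo aircraft limit, Class 4.2) — within limit.
The segregation rule (Class 4.1 with Class 2.2) does not apply to Class 4.1 with Class 4.2.
Every hazard class is within its cargo aircraft limit and no segregation rule is violated.

Yes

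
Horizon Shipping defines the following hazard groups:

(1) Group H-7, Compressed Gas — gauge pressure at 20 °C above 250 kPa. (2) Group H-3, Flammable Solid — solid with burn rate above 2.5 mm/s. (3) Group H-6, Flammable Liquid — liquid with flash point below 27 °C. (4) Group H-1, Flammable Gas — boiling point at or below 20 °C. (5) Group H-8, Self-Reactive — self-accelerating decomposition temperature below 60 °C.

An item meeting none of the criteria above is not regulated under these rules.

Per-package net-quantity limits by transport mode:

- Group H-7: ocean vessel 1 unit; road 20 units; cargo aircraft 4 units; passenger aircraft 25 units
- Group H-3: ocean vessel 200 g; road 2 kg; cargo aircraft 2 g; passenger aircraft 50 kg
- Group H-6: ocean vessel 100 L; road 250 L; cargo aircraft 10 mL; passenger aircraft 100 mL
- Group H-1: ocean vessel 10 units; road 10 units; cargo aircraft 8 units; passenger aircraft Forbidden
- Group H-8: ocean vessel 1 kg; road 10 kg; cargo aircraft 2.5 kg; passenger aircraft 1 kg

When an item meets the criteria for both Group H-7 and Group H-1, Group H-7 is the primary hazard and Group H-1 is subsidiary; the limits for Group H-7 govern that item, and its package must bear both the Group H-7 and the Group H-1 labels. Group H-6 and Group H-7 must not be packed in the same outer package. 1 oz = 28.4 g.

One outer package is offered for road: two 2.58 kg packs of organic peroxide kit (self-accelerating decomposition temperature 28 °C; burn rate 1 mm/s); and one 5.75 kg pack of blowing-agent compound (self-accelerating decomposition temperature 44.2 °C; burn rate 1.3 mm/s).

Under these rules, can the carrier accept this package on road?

Organic peroxide kit: self-accelerating decomposition temperature 28 °C < 60 °C → Group H-8 (Self-Reactive).
Blowing-agent compound: self-accelerating decomposition temperature 44.2 °C < 60 °C → Group H-8 (Self-Reactive).
Group H-8 net quantity: (two 2.58 kg packs = 5.16 kg) + 5.75 kg = 10.91 kg.
That exceeds the Group H-8 road limit of 10 kg.

No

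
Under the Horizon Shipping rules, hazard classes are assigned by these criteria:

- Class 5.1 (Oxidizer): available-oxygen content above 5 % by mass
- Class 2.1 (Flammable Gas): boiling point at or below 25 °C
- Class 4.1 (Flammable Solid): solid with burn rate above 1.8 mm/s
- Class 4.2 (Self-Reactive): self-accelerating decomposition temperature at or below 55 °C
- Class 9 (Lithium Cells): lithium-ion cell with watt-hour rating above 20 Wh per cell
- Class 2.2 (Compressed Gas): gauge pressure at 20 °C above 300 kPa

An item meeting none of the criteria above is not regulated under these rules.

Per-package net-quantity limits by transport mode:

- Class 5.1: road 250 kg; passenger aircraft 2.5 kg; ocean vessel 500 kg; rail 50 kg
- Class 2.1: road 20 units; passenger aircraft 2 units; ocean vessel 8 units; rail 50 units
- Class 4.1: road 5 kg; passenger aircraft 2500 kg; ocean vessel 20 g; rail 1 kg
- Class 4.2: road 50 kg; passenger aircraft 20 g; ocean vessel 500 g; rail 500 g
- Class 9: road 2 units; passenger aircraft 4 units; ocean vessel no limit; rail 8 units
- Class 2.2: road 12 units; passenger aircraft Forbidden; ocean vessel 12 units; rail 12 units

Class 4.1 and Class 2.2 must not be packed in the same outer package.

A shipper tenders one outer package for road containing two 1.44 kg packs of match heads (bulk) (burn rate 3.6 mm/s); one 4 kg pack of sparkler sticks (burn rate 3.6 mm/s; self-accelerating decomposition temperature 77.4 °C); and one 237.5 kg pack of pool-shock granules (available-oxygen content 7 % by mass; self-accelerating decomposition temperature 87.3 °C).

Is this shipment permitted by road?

The match heads (bulk) have burn rate 3.6 mm/s, which is > 1.8 mm/s, so they are Class 4.1 (Flammable Solid).
With burn rate 3.6 mm/s (> 1.8 mm/s), the sparkler sticks fall in Class 4.1.
The pool-shock granules have available-oxygen content 7 % by mass, which is > 5 % by mass, so they are Class 5.1 (Oxidizer).
Class 4.1 net quantity: (two 1.44 kg packs = 2.88 kg) + 4 kg = 6.88 kg.
6.88 kg > 5 kg (road limit, Class 4.1) — over the limit.
Class 5.1 quantity: 237.5 kg.
237.5 kg ≤ 250 kg (road limit, Class 5.1) — within limit.
The segregation rule (Class 4.1 with Class 2.2) does not apply to Class 4.1 with Class 5.1.

No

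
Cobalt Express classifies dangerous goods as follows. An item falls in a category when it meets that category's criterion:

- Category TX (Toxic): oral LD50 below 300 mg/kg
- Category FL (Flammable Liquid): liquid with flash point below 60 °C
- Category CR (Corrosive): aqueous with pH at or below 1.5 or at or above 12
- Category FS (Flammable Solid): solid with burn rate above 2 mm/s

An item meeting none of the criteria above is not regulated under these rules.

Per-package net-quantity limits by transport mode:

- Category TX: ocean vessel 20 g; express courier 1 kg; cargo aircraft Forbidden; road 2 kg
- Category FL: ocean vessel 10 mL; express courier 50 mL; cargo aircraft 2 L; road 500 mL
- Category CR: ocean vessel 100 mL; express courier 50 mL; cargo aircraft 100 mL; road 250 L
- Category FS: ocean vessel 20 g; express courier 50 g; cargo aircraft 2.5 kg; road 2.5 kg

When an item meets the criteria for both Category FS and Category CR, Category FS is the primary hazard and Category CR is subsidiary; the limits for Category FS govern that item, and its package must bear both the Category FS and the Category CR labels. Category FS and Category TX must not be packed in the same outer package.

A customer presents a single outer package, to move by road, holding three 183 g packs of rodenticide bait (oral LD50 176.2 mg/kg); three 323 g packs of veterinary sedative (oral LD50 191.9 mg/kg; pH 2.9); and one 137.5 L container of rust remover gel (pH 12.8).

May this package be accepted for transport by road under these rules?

Yes

The rodenticide bait has oral LD50 176.2 mg/kg, which is < 300 mg/kg, so it is Category TX (Toxic).
The veterinary sedative has oral LD50 191.9 mg/kg, which is < 300 mg/kg, so it is Category TX (Toxic).
With pH 12.8 (≥ 12), the rust remover gel falls in Category CR.
Total Category TX: (three 183 g packs = 549 g) + (three 323 g packs = 969 g) = 1.518 kg.
1.518 kg is within the road limit of 2 kg for Category TX.
Category CR quantity: 137.5 L.
137.5 L is within the road limit of 250 L for Category CR.
The segregation rule (Category FS with Category TX) does not apply to Category TX with Category CR.
Every hazard category is within its road limit and no segregation rule is violated.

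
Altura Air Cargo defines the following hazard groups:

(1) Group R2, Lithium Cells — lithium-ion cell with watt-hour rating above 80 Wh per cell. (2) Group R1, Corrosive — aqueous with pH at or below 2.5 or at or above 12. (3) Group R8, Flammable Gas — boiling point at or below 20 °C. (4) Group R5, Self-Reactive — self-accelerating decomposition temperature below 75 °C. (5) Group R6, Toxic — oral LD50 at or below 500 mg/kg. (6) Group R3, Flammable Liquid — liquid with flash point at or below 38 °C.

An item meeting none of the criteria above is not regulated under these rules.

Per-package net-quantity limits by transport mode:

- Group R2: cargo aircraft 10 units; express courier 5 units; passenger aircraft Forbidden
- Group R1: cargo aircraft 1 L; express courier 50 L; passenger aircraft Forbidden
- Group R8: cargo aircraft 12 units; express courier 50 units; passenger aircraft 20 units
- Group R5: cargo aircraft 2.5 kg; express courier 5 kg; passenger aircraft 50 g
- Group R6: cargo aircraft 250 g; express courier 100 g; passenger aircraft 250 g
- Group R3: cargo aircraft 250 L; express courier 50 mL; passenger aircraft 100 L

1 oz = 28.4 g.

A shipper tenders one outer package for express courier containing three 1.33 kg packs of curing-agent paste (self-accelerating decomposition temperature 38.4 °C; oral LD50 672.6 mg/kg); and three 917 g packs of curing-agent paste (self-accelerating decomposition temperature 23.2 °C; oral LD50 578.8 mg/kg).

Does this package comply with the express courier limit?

Curing-agent paste: self-accelerating decomposition temperature 38.4 °C < 75 °C → Group R5 (Self-Reactive).
The curing-agent paste has self-accelerating decomposition temperature 23.2 °C, which is < 75 °C, so it is Group R5 (Self-Reactive).
Total Group R5: (three 1.33 kg packs = 3.99 kg) + (three 917 g packs = 2.751 kg) = 6.741 kg.
That exceeds the Group R5 express courier limit of 5 kg.

No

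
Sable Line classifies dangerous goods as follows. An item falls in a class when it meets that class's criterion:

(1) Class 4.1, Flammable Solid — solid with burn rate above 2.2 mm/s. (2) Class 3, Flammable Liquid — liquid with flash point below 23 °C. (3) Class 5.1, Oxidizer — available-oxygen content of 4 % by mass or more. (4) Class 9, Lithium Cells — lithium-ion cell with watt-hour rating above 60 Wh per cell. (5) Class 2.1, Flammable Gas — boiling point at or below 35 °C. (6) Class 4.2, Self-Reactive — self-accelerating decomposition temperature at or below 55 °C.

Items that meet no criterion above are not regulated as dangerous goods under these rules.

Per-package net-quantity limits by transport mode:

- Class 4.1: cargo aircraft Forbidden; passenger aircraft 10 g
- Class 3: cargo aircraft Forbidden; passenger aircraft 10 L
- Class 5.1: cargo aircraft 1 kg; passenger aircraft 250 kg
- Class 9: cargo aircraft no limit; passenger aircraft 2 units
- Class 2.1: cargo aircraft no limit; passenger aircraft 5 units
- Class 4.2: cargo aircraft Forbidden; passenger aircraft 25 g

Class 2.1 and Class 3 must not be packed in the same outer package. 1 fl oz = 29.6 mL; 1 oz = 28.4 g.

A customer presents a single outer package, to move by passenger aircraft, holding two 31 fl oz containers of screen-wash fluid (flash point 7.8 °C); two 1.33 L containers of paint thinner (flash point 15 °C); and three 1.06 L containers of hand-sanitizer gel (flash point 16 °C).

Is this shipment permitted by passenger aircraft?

The screen-wash fluid has flash point 7.8 °C, which is < 23 °C, so it is Class 3 (Flammable Liquid).
With flash point 15 °C (< 23 °C), the paint thinner falls in Class 3.
Hand-sanitizer gel: flash point 16 °C < 23 °C → Class 3 (Flammable Liquid).
Total Class 3: (two 31 fl oz containers = 1835.2 mL) + (two 1.33 L containers = 2.66 L) + (three 1.06 L containers = 3.18 L) = 7675.2 mL.
7675.2 mL is within the passenger aircraft limit of 10 L for Class 3.

Yes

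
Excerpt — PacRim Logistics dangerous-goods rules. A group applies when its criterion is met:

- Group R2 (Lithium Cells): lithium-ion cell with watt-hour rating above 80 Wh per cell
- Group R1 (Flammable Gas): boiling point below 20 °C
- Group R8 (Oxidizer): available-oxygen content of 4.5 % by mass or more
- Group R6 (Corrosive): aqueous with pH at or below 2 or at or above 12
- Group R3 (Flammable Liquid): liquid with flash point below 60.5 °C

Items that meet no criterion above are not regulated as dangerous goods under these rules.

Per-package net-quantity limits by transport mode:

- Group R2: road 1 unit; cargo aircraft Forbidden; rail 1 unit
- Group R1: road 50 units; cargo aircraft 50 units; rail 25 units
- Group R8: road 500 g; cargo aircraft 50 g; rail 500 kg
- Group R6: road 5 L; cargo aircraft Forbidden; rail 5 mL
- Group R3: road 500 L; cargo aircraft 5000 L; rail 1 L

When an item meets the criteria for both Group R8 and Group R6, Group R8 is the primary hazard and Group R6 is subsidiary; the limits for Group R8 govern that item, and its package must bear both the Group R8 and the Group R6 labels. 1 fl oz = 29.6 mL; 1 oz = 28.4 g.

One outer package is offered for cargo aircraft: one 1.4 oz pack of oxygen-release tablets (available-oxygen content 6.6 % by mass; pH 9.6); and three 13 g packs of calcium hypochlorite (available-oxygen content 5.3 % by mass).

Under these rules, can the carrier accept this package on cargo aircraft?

The oxygen-release tablets have available-oxygen content 6.6 % by mass, which is ≥ 4.5 % by mass, so they are Group R8 (Oxidizer).
The calcium hypochlorite has available-oxygen content 5.3 % by mass, which is ≥ 4.5 % by mass, so it is Group R8 (Oxidizer).
Total Group R8: (one 1.4 oz pack = 39.76 g) + (three 13 g packs = 39 g) = 78.76 g.
78.76 g > 50 g (cargo aircraft limit, Group R8) — over the limit.

No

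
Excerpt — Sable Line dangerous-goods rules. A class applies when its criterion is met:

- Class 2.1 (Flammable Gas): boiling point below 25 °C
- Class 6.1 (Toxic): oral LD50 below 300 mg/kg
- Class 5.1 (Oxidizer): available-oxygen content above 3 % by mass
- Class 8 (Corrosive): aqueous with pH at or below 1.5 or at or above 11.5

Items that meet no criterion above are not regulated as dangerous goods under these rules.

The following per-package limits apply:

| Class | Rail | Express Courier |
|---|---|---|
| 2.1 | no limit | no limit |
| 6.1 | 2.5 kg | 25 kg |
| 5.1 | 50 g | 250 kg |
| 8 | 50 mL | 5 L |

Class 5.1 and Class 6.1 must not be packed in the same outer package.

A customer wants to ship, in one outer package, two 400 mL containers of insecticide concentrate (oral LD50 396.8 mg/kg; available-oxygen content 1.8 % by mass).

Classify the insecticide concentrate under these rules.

oral LD50 396.8 mg/kg is not below 300 mg/kg, so Class 6.1 does not apply.
available-oxygen content 1.8 % by mass is not above 3 % by mass, so Class 5.1 does not apply.
No criterion is met, so the item is not regulated.

Not regulated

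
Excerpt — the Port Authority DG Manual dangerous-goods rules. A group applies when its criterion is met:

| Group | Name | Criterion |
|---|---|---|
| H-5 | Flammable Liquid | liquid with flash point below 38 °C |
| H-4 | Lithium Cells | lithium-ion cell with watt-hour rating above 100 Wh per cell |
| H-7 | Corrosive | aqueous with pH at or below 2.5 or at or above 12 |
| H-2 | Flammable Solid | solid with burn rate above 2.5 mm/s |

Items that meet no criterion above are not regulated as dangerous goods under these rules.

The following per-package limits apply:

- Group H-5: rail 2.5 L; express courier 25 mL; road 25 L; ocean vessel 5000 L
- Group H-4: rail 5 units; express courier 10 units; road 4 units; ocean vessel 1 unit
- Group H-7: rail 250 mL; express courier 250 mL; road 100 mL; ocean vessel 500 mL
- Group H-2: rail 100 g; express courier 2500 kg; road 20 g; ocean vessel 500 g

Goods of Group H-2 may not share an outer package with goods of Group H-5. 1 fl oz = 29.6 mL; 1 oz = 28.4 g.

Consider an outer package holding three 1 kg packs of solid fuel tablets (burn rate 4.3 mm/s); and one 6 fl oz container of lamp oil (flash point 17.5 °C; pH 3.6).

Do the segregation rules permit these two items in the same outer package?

Burn rate 4.3 mm/s meets the Group H-2 criterion (Flammable Solid), so the solid fuel tablets are Group H-2.
Lamp oil: flash point 17.5 °C < 38 °C → Group H-5 (Flammable Liquid).
Group H-2 and Group H-5 may not share an outer package.

No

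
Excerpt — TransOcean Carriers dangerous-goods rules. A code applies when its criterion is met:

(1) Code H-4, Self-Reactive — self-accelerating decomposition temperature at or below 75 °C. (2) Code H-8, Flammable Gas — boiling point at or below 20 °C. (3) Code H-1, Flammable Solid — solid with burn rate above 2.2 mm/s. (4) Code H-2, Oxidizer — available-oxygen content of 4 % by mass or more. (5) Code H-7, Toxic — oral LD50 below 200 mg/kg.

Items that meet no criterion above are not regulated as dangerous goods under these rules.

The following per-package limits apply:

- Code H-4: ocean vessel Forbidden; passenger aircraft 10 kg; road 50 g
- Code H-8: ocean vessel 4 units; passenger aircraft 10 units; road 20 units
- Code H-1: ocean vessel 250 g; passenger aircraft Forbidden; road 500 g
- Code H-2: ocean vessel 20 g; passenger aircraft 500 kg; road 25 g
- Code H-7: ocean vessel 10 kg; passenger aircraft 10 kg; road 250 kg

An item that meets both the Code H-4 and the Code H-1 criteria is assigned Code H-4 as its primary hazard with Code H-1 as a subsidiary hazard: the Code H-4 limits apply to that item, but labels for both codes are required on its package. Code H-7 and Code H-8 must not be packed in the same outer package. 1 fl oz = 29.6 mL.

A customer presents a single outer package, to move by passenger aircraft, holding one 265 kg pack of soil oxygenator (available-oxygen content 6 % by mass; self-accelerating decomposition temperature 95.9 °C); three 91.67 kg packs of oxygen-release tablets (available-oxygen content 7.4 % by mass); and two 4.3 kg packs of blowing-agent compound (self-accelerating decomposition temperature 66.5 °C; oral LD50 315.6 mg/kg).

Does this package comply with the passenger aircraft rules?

The soil oxygenator has available-oxygen content 6 % by mass, which is ≥ 4 % by mass, so it is Code H-2 (Oxidizer).
Available-oxygen content 7.4 % by mass meets the Code H-2 criterion (Oxidizer), so the oxygen-release tablets are Code H-2.
With self-accelerating decomposition temperature 66.5 °C (≤ 75 °C), the blowing-agent compound falls in Code H-4.
Code H-2 net quantity: 265 kg + (three 91.67 kg packs = 275.01 kg) = 540.01 kg.
540.01 kg exceeds the passenger aircraft limit of 500 kg for Code H-2.
Code H-4 quantity: two 4.3 kg packs = 8.6 kg.
8.6 kg is within the passenger aircraft limit of 10 kg for Code H-4.
The segregation rule (Code H-7 with Code H-8) does not apply to Code H-2 with Code H-4.

No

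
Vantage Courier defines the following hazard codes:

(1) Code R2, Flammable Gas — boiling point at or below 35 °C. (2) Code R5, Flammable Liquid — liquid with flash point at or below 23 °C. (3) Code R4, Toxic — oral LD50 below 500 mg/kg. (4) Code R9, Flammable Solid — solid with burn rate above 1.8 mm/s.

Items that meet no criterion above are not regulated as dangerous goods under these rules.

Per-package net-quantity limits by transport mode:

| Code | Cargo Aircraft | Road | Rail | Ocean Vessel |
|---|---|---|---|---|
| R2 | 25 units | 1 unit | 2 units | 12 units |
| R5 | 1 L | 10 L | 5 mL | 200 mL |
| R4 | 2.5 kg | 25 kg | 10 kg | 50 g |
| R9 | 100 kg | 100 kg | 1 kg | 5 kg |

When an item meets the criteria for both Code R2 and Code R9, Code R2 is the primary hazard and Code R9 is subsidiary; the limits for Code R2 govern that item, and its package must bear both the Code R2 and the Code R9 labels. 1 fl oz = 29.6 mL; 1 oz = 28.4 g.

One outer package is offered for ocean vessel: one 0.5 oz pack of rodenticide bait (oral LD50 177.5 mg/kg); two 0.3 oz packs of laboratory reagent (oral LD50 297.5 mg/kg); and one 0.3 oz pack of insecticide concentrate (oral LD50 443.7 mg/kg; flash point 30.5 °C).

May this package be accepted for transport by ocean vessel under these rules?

Yes

Rodenticide bait: oral LD50 177.5 mg/kg < 500 mg/kg → Code R4 (Toxic).
Laboratory reagent: oral LD50 297.5 mg/kg < 500 mg/kg → Code R4 (Toxic).
Insecticide concentrate: oral LD50 443.7 mg/kg < 500 mg/kg → Code R4 (Toxic).
Total Code R4: (one 0.5 oz pack = 14.2 g) + (two 0.3 oz packs = 17.04 g) + (one 0.3 oz pack = 8.52 g) = 39.76 g.
39.76 g ≤ 50 g (ocean vessel limit, Code R4) — within limit.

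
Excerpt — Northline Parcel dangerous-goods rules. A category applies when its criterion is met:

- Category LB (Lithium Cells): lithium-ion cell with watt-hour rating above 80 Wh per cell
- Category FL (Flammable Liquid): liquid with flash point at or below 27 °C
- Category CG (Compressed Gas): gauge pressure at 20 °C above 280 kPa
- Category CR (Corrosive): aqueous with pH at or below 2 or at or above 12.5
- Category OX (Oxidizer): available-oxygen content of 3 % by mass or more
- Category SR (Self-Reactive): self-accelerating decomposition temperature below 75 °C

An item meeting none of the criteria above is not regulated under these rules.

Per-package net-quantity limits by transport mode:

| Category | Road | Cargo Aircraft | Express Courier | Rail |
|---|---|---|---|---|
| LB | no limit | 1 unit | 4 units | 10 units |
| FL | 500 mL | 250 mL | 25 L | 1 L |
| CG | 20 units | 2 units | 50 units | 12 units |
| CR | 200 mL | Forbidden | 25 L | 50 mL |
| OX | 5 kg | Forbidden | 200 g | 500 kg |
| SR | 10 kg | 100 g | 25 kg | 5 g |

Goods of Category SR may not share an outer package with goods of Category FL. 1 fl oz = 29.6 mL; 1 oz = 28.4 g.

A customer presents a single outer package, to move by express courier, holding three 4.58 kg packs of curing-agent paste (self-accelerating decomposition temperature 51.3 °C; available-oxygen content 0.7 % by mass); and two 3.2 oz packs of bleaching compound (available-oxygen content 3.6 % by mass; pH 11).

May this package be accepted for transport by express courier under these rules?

Yes

Curing-agent paste: self-accelerating decomposition temperature 51.3 °C < 75 °C → Category SR (Self-Reactive).
Bleaching compound: available-oxygen content 3.6 % by mass ≥ 3 % by mass → Category OX (Oxidizer).
Category SR quantity: three 4.58 kg packs = 13.74 kg.
13.74 kg is within the express courier limit of 25 kg for Category SR.
Category OX quantity: two 3.2 oz packs = 181.76 g.
181.76 g ≤ 200 g (express courier limit, Category OX) — within limit.
The segregation rule (Category SR with Category FL) does not apply to Category SR with Category OX.
Every hazard category is within its express courier limit and no segregation rule is violated.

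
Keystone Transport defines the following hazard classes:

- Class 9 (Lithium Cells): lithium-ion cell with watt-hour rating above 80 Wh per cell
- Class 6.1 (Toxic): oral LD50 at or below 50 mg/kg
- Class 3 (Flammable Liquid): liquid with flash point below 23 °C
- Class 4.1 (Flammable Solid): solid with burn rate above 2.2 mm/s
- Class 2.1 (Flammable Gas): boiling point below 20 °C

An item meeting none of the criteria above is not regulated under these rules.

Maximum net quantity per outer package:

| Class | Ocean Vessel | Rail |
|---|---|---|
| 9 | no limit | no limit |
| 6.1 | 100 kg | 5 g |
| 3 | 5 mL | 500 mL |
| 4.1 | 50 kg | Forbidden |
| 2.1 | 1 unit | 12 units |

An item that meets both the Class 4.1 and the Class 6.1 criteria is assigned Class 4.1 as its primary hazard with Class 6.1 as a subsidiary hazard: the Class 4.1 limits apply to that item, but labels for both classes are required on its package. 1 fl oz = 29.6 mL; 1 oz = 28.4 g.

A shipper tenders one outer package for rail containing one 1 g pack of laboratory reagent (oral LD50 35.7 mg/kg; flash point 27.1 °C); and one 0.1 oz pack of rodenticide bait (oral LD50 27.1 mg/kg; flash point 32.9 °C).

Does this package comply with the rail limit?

Yes

The laboratory reagent has oral LD50 35.7 mg/kg, which is ≤ 50 mg/kg, so it is Class 6.1 (Toxic).
Rodenticide bait: oral LD50 27.1 mg/kg ≤ 50 mg/kg → Class 6.1 (Toxic).
Total Class 6.1: 1 g + (one 0.1 oz pack = 2.84 g) = 3.84 g.
3.84 g is within the rail limit of 5 g for Class 6.1.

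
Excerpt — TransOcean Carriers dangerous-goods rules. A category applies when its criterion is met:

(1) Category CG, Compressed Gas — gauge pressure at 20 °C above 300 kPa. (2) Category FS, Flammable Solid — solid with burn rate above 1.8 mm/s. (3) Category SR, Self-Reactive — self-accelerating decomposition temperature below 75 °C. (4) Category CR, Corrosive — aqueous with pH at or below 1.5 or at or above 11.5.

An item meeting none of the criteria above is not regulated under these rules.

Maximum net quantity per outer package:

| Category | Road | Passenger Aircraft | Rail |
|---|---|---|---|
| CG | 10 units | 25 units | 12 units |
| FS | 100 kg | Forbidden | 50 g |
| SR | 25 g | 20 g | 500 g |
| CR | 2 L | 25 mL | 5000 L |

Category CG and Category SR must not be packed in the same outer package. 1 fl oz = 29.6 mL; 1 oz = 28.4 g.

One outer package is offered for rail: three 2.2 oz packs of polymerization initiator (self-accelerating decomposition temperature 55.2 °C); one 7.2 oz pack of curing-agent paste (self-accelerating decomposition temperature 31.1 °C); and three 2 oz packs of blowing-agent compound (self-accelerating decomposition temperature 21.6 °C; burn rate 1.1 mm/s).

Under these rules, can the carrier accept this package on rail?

No

With self-accelerating decomposition temperature 55.2 °C (< 75 °C), the polymerization initiator falls in Category SR.
Self-accelerating decomposition temperature 31.1 °C meets the Category SR criterion (Self-Reactive), so the curing-agent paste is Category SR.
Self-accelerating decomposition temperature 21.6 °C meets the Category SR criterion (Self-Reactive), so the blowing-agent compound is Category SR.
Category SR net quantity: (three 2.2 oz packs = 187.44 g) + (one 7.2 oz pack = 204.48 g) + (three 2 oz packs = 170.4 g) = 562.32 g.
That exceeds the Category SR rail limit of 500 g.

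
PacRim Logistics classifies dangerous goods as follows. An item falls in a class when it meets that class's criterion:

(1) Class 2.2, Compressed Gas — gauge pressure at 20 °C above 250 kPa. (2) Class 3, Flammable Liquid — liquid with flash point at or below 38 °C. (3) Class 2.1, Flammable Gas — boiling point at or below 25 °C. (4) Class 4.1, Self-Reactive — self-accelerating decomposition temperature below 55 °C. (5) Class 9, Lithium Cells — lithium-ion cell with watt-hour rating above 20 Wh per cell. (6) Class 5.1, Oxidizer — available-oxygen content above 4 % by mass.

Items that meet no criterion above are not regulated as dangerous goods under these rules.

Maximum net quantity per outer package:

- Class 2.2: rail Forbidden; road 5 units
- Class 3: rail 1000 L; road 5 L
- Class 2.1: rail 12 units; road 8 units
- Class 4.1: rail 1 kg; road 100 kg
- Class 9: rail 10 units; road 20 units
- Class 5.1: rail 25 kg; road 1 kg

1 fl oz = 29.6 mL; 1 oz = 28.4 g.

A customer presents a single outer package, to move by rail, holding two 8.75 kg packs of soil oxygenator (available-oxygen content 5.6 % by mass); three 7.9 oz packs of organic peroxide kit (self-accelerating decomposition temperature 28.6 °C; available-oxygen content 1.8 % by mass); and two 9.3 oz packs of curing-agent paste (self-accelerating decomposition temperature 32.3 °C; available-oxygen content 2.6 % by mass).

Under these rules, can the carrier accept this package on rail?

No

The soil oxygenator has available-oxygen content 5.6 % by mass, which is > 4 % by mass, so it is Class 5.1 (Oxidizer).
Organic peroxide kit: self-accelerating decomposition temperature 28.6 °C < 55 °C → Class 4.1 (Self-Reactive).
The curing-agent paste has self-accelerating decomposition temperature 32.3 °C, which is < 55 °C, so it is Class 4.1 (Self-Reactive).
Total Class 4.1: (three 7.9 oz packs = 673.08 g) + (two 9.3 oz packs = 528.24 g) = 1201.32 g.
1201.32 g > 1 kg (rail limit, Class 4.1) — over the limit.
Class 5.1 quantity: two 8.75 kg packs = 17.5 kg.
17.5 kg is within the rail limit of 25 kg for Class 5.1.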